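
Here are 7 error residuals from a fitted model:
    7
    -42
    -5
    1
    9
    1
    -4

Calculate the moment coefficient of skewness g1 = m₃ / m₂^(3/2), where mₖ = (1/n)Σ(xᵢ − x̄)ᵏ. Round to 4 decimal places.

x̄ = (7 - 42 - 5 + 1 + 9 + 1 - 4) / 7 = -4.7143
deviations (xᵢ − x̄): 11.7143, -37.2857, -0.2857, 5.7143, 13.7143, 5.7143, 0.7143
Σ(xᵢ − x̄)² = 1781.4286 ⇒ m₂ = 1781.4286/7 = 254.48980
Σ(xᵢ − x̄)³ = -47275.1020 ⇒ m₃ = -47275.1020/7 = -6753.58601
m₂^(3/2) = 254.48980^(1.5) = 4059.80861
g1 = m₃ / m₂^(3/2) = -6753.58601 / 4059.80861 ≈ -1.6635

-1.6635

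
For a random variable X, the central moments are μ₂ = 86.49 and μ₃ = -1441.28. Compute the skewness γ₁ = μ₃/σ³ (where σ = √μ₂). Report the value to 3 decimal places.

σ = √μ₂ = √86.49 = 9.30000
σ³ = μ₂^(3/2) = 804.35700
γ₁ = μ₃/σ³ = -1441.28 / 804.35700 ≈ -1.792

-1.792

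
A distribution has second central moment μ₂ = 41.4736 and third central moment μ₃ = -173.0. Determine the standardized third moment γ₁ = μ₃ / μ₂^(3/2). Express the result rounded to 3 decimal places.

σ = √μ₂ = √41.4736 = 6.44000
σ³ = μ₂^(3/2) = 267.08998
γ₁ = μ₃/σ³ = -173.0 / 267.08998 ≈ -0.648

-0.648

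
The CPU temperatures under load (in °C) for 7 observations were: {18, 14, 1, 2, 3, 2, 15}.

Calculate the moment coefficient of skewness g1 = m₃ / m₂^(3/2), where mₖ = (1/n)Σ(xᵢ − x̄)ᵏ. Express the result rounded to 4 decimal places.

0.3521

x̄ = (18 + 14 + 1 + 2 + 3 + 2 + 15) / 7 = 7.8571
deviations (xᵢ − x̄): 10.1429, 6.1429, -6.8571, -5.8571, -4.8571, -5.8571, 7.1429
Σ(xᵢ − x̄)² = 330.8571 ⇒ m₂ = 330.8571/7 = 47.26531
Σ(xᵢ − x̄)³ = 800.8163 ⇒ m₃ = 800.8163/7 = 114.40233
m₂^(3/2) = 47.26531^(1.5) = 324.94788
g1 = m₃ / m₂^(3/2) = 114.40233 / 324.94788 ≈ 0.3521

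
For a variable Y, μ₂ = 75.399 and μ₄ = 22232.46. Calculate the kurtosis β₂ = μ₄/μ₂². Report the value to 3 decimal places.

μ₂² = 75.399² = 5685.00920
μ₄/μ₂² = 22232.46 / 5685.00920 = 3.91072
β₂ ≈ 3.911

3.911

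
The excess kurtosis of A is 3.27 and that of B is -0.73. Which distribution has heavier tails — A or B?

A

Higher excess kurtosis ⇒ heavier tails relative to the normal distribution.
3.27 vs -0.73: the larger is 3.27, so A has heavier tails. (A is leptokurtic — heavier-than-normal tails; the other is platykurtic.)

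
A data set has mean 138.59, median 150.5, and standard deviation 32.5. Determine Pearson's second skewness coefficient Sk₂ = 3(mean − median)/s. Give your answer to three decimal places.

Sk₂ = 3(138.59 − 150.5) / 32.5 = 3 × -11.9100 / 32.5
    = -35.7300 / 32.5 ≈ -1.099

-1.099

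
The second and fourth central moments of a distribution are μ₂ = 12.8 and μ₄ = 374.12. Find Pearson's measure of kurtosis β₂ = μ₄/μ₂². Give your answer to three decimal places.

μ₂² = 12.8² = 163.84000
μ₄/μ₂² = 374.12 / 163.84000 = 2.28345
β₂ ≈ 2.283

2.283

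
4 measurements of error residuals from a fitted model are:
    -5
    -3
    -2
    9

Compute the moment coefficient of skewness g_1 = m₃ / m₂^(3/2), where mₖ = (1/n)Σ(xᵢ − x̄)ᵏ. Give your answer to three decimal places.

x̄ = (-5 - 3 - 2 + 9) / 4 = -0.2500
deviations (xᵢ − x̄): -4.7500, -2.7500, -1.7500, 9.2500
Σ(xᵢ − x̄)² = 118.7500 ⇒ m₂ = 118.7500/4 = 29.68750
Σ(xᵢ − x̄)³ = 658.1250 ⇒ m₃ = 658.1250/4 = 164.53125
m₂^(3/2) = 29.68750^(1.5) = 161.75602
g_1 = m₃ / m₂^(3/2) = 164.53125 / 161.75602 ≈ 1.017

1.017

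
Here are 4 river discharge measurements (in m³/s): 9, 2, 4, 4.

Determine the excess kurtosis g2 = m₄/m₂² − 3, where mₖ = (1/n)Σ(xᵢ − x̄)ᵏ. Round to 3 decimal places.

-0.853

x̄ = 4.7500
Σ(xᵢ − x̄)² = 26.7500 ⇒ m₂ = 6.68750
Σ(xᵢ − x̄)⁴ = 384.0781 ⇒ m₄ = 96.01953
m₂² = 44.72266
g2 = m₄/m₂² − 3 = 2.14700 − 3 ≈ -0.853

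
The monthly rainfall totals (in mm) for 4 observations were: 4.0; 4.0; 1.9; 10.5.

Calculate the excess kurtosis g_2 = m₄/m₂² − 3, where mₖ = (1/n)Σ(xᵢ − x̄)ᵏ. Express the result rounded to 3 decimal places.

-0.809

x̄ = 5.1000
Σ(xᵢ − x̄)² = 41.8200 ⇒ m₂ = 10.45500
Σ(xᵢ − x̄)⁴ = 958.0914 ⇒ m₄ = 239.52285
m₂² = 109.30703
g_2 = m₄/m₂² − 3 = 2.19129 − 3 ≈ -0.809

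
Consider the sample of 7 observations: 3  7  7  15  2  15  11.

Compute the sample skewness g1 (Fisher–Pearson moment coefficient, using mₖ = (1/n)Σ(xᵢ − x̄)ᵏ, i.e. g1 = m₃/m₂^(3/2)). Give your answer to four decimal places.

0.0989

x̄ = (3 + 7 + 7 + 15 + 2 + 15 + 11) / 7 = 8.5714
deviations (xᵢ − x̄): -5.5714, -1.5714, -1.5714, 6.4286, -6.5714, 6.4286, 2.4286
Σ(xᵢ − x̄)² = 167.7143 ⇒ m₂ = 167.7143/7 = 23.95918
Σ(xᵢ − x̄)³ = 81.1837 ⇒ m₃ = 81.1837/7 = 11.59767
m₂^(3/2) = 23.95918^(1.5) = 117.27570
g1 = m₃ / m₂^(3/2) = 11.59767 / 117.27570 ≈ 0.0989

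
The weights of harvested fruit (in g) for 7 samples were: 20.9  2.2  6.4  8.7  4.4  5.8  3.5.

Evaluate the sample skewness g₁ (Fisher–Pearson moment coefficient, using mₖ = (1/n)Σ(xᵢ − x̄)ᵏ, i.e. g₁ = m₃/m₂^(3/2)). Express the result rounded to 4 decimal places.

x̄ = (20.9 + 2.2 + 6.4 + 8.7 + 4.4 + 5.8 + 3.5) / 7 = 7.4143
deviations (xᵢ − x̄): 13.4857, -5.2143, -1.0143, 1.2857, -3.0143, -1.6143, -3.9143
Σ(xᵢ − x̄)² = 238.7486 ⇒ m₂ = 238.7486/7 = 34.10694
Σ(xᵢ − x̄)³ = 2220.3169 ⇒ m₃ = 2220.3169/7 = 317.18813
m₂^(3/2) = 34.10694^(1.5) = 199.18843
g₁ = m₃ / m₂^(3/2) = 317.18813 / 199.18843 ≈ 1.5924

1.5924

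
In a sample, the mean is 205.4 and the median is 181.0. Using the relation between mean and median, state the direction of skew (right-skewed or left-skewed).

mean − median = 205.4 − 181.0 = 24.4
mean > median ⇒ the longer tail is on the right ⇒ right-skewed (positively skewed).

right-skewed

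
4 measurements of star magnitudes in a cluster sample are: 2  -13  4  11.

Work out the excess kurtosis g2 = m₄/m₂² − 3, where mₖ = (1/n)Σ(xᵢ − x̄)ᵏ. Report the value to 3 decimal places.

-0.928

x̄ = 1.0000
Σ(xᵢ − x̄)² = 306.0000 ⇒ m₂ = 76.50000
Σ(xᵢ − x̄)⁴ = 48498.0000 ⇒ m₄ = 12124.50000
m₂² = 5852.25000
g2 = m₄/m₂² − 3 = 2.07177 − 3 ≈ -0.928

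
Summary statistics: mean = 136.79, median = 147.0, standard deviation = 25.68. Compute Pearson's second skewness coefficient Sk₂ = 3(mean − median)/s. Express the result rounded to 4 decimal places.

-1.1928

Sk₂ = 3(136.79 − 147.0) / 25.68 = 3 × -10.2100 / 25.68
    = -30.6300 / 25.68 ≈ -1.1928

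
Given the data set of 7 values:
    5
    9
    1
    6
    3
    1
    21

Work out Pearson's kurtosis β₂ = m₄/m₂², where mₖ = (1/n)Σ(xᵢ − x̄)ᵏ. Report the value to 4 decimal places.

3.7404

x̄ = 6.5714
Σ(xᵢ − x̄)² = 291.7143 ⇒ m₂ = 41.67347
Σ(xᵢ − x̄)⁴ = 45471.1895 ⇒ m₄ = 6495.88421
m₂² = 1736.67805
β₂ = m₄/m₂² = 6495.88421 / 1736.67805 ≈ 3.7404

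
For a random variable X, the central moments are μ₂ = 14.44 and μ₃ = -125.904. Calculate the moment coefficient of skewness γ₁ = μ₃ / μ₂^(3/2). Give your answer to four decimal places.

σ = √μ₂ = √14.44 = 3.80000
σ³ = μ₂^(3/2) = 54.87200
γ₁ = μ₃/σ³ = -125.904 / 54.87200 ≈ -2.2945

-2.2945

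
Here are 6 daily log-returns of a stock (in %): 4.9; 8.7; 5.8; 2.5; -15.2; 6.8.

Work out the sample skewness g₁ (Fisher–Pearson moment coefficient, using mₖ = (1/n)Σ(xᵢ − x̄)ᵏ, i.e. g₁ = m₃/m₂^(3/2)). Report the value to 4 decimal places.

x̄ = (4.9 + 8.7 + 5.8 + 2.5 - 15.2 + 6.8) / 6 = 2.2500
deviations (xᵢ − x̄): 2.6500, 6.4500, 3.5500, 0.2500, -17.4500, 4.5500
Σ(xᵢ − x̄)² = 386.4950 ⇒ m₂ = 386.4950/6 = 64.41583
Σ(xᵢ − x̄)³ = -4887.6720 ⇒ m₃ = -4887.6720/6 = -814.61200
m₂^(3/2) = 64.41583^(1.5) = 516.99810
g₁ = m₃ / m₂^(3/2) = -814.61200 / 516.99810 ≈ -1.5757

-1.5757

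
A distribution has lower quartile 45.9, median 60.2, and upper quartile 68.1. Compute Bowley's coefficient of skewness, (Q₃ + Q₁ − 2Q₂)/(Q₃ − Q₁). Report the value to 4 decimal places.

numerator: Q₃ + Q₁ − 2Q₂ = 68.1 + 45.9 − 2×60.2 = -6.4000
denominator: Q₃ − Q₁ = 68.1 − 45.9 = 22.2000
Bowley skewness = -6.4000 / 22.2000 ≈ -0.2883

-0.2883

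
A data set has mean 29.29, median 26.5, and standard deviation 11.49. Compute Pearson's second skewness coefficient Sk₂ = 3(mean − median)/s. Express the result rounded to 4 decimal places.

Sk₂ = 3(29.29 − 26.5) / 11.49 = 3 × 2.7900 / 11.49
    = 8.3700 / 11.49 ≈ 0.7285

0.7285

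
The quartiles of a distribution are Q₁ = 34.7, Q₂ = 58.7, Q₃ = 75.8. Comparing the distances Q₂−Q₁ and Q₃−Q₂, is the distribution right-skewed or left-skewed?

left-skewed

Q₂ − Q₁ = 24.0;  Q₃ − Q₂ = 17.1
Q₂ − Q₁ > Q₃ − Q₂ ⇒ the lower half is more spread out ⇒ left-skewed.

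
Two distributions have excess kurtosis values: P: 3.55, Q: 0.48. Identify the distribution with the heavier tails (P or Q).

Higher excess kurtosis ⇒ heavier tails relative to the normal distribution.
3.55 vs 0.48: the larger is 3.55, so P has heavier tails.

P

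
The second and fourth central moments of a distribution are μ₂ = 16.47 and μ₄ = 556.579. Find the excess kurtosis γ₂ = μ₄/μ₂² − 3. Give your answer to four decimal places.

-0.9482

μ₂² = 16.47² = 271.26090
μ₄/μ₂² = 556.579 / 271.26090 = 2.05182
γ₂ = 2.05182 − 3 ≈ -0.9482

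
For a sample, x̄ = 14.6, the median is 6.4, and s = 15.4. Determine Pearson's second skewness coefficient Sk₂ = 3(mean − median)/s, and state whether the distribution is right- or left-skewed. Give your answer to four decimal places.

Sk₂ = 3(14.6 − 6.4) / 15.4 = 3 × 8.2000 / 15.4
    = 24.6000 / 15.4 ≈ 1.5974
Sk₂ > 0 ⇒ mean > median ⇒ right-skewed (positive skew).

1.5974, right-skewed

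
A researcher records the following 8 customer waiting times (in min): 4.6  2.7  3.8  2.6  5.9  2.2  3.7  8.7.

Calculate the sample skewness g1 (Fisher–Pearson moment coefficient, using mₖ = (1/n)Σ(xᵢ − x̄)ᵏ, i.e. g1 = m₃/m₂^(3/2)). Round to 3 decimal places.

x̄ = (4.6 + 2.7 + 3.8 + 2.6 + 5.9 + 2.2 + 3.7 + 8.7) / 8 = 4.2750
deviations (xᵢ − x̄): 0.3250, -1.5750, -0.4750, -1.6750, 1.6250, -2.0750, -0.5750, 4.4250
Σ(xᵢ − x̄)² = 32.4750 ⇒ m₂ = 32.4750/8 = 4.05937
Σ(xᵢ − x̄)³ = 73.1317 ⇒ m₃ = 73.1317/8 = 9.14147
m₂^(3/2) = 4.05937^(1.5) = 8.17878
g1 = m₃ / m₂^(3/2) = 9.14147 / 8.17878 ≈ 1.118

1.118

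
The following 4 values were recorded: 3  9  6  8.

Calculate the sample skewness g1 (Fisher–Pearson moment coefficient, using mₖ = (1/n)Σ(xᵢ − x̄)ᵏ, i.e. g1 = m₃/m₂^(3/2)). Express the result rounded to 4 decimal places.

x̄ = (3 + 9 + 6 + 8) / 4 = 6.5000
deviations (xᵢ − x̄): -3.5000, 2.5000, -0.5000, 1.5000
Σ(xᵢ − x̄)² = 21.0000 ⇒ m₂ = 21.0000/4 = 5.25000
Σ(xᵢ − x̄)³ = -24.0000 ⇒ m₃ = -24.0000/4 = -6.00000
m₂^(3/2) = 5.25000^(1.5) = 12.02926
g1 = m₃ / m₂^(3/2) = -6.00000 / 12.02926 ≈ -0.4988

-0.4988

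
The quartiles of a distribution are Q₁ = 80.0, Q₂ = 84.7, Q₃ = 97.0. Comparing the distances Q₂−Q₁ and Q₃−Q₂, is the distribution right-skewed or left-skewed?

Q₂ − Q₁ = 4.7;  Q₃ − Q₂ = 12.3
Q₃ − Q₂ > Q₂ − Q₁ ⇒ the upper half is more spread out ⇒ right-skewed.

right-skewed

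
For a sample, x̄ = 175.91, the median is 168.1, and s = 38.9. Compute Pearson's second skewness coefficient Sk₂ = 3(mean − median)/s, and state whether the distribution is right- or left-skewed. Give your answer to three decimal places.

Sk₂ = 3(175.91 − 168.1) / 38.9 = 3 × 7.8100 / 38.9
    = 23.4300 / 38.9 ≈ 0.602
Sk₂ > 0 ⇒ mean > median ⇒ right-skewed (positive skew).

0.602, right-skewed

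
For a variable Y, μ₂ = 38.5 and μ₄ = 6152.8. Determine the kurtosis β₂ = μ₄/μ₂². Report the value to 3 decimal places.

4.151

μ₂² = 38.5² = 1482.25000
μ₄/μ₂² = 6152.8 / 1482.25000 = 4.15099
β₂ ≈ 4.151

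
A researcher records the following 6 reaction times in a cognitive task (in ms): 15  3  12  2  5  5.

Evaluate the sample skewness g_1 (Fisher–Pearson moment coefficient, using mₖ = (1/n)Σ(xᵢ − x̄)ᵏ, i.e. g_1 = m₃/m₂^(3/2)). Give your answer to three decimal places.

x̄ = (15 + 3 + 12 + 2 + 5 + 5) / 6 = 7.0000
deviations (xᵢ − x̄): 8.0000, -4.0000, 5.0000, -5.0000, -2.0000, -2.0000
Σ(xᵢ − x̄)² = 138.0000 ⇒ m₂ = 138.0000/6 = 23.00000
Σ(xᵢ − x̄)³ = 432.0000 ⇒ m₃ = 432.0000/6 = 72.00000
m₂^(3/2) = 23.00000^(1.5) = 110.30413
g_1 = m₃ / m₂^(3/2) = 72.00000 / 110.30413 ≈ 0.653

0.653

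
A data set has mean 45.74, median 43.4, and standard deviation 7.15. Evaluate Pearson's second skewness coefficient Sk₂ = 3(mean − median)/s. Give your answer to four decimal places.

Sk₂ = 3(45.74 − 43.4) / 7.15 = 3 × 2.3400 / 7.15
    = 7.0200 / 7.15 ≈ 0.9818

0.9818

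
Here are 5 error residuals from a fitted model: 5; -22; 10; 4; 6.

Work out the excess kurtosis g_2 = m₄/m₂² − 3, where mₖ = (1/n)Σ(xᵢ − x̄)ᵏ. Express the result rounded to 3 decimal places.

0.107

x̄ = 0.6000
Σ(xᵢ − x̄)² = 659.2000 ⇒ m₂ = 131.84000
Σ(xᵢ − x̄)⁴ = 270042.0160 ⇒ m₄ = 54008.40320
m₂² = 17381.78560
g_2 = m₄/m₂² − 3 = 3.10718 − 3 ≈ 0.107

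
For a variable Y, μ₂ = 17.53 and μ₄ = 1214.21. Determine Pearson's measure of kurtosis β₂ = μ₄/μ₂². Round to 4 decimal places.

μ₂² = 17.53² = 307.30090
μ₄/μ₂² = 1214.21 / 307.30090 = 3.95121
β₂ ≈ 3.9512

3.9512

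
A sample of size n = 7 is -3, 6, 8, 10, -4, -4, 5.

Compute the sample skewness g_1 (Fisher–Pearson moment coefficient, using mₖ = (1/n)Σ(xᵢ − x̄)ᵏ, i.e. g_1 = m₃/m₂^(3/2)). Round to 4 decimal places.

x̄ = (-3 + 6 + 8 + 10 - 4 - 4 + 5) / 7 = 2.5714
deviations (xᵢ − x̄): -5.5714, 3.4286, 5.4286, 7.4286, -6.5714, -6.5714, 2.4286
Σ(xᵢ − x̄)² = 219.7143 ⇒ m₂ = 219.7143/7 = 31.38776
Σ(xᵢ − x̄)³ = -115.9592 ⇒ m₃ = -115.9592/7 = -16.56560
m₂^(3/2) = 31.38776^(1.5) = 175.84919
g_1 = m₃ / m₂^(3/2) = -16.56560 / 175.84919 ≈ -0.0942

-0.0942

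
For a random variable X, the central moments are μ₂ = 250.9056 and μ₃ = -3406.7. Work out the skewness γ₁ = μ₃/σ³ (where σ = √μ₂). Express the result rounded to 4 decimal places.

σ = √μ₂ = √250.9056 = 15.84000
σ³ = μ₂^(3/2) = 3974.34470
γ₁ = μ₃/σ³ = -3406.7 / 3974.34470 ≈ -0.8572

-0.8572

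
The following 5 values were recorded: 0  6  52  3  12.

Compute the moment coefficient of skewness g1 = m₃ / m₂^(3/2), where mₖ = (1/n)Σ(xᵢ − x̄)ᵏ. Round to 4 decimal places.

1.3452

x̄ = (0 + 6 + 52 + 3 + 12) / 5 = 14.6000
deviations (xᵢ − x̄): -14.6000, -8.6000, 37.4000, -11.6000, -2.6000
Σ(xᵢ − x̄)² = 1827.2000 ⇒ m₂ = 1827.2000/5 = 365.44000
Σ(xᵢ − x̄)³ = 46986.9600 ⇒ m₃ = 46986.9600/5 = 9397.39200
m₂^(3/2) = 365.44000^(1.5) = 6985.92829
g1 = m₃ / m₂^(3/2) = 9397.39200 / 6985.92829 ≈ 1.3452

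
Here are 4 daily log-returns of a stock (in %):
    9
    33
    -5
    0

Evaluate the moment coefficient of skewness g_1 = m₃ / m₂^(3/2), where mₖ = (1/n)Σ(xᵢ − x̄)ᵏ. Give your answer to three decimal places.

0.780

x̄ = (9 + 33 - 5 + 0) / 4 = 9.2500
deviations (xᵢ − x̄): -0.2500, 23.7500, -14.2500, -9.2500
Σ(xᵢ − x̄)² = 852.7500 ⇒ m₂ = 852.7500/4 = 213.18750
Σ(xᵢ − x̄)³ = 9711.3750 ⇒ m₃ = 9711.3750/4 = 2427.84375
m₂^(3/2) = 213.18750^(1.5) = 3112.73827
g_1 = m₃ / m₂^(3/2) = 2427.84375 / 3112.73827 ≈ 0.780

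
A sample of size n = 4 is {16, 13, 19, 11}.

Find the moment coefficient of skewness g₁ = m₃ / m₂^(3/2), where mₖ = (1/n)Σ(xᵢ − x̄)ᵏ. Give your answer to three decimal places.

x̄ = (16 + 13 + 19 + 11) / 4 = 14.7500
deviations (xᵢ − x̄): 1.2500, -1.7500, 4.2500, -3.7500
Σ(xᵢ − x̄)² = 36.7500 ⇒ m₂ = 36.7500/4 = 9.18750
Σ(xᵢ − x̄)³ = 20.6250 ⇒ m₃ = 20.6250/4 = 5.15625
m₂^(3/2) = 9.18750^(1.5) = 27.84813
g₁ = m₃ / m₂^(3/2) = 5.15625 / 27.84813 ≈ 0.185

0.185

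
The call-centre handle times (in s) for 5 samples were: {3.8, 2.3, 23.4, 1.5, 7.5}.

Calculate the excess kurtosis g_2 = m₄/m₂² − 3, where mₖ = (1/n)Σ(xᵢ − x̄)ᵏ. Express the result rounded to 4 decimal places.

-0.0812

x̄ = 7.7000
Σ(xᵢ − x̄)² = 329.3400 ⇒ m₂ = 65.86800
Σ(xᵢ − x̄)⁴ = 63316.6050 ⇒ m₄ = 12663.32100
m₂² = 4338.59342
g_2 = m₄/m₂² − 3 = 2.91876 − 3 ≈ -0.0812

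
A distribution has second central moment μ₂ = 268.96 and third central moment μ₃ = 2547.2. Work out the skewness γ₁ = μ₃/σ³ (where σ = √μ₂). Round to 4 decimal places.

σ = √μ₂ = √268.96 = 16.40000
σ³ = μ₂^(3/2) = 4410.94400
γ₁ = μ₃/σ³ = 2547.2 / 4410.94400 ≈ 0.5775

0.5775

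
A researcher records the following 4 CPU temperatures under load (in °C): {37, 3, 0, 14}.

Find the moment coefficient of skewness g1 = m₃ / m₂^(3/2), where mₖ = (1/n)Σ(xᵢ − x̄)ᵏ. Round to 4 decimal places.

0.7621

x̄ = (37 + 3 + 0 + 14) / 4 = 13.5000
deviations (xᵢ − x̄): 23.5000, -10.5000, -13.5000, 0.5000
Σ(xᵢ − x̄)² = 845.0000 ⇒ m₂ = 845.0000/4 = 211.25000
Σ(xᵢ − x̄)³ = 9360.0000 ⇒ m₃ = 9360.0000/4 = 2340.00000
m₂^(3/2) = 211.25000^(1.5) = 3070.40084
g1 = m₃ / m₂^(3/2) = 2340.00000 / 3070.40084 ≈ 0.7621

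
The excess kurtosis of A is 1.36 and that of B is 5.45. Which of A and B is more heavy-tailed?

B

Higher excess kurtosis ⇒ heavier tails relative to the normal distribution.
1.36 vs 5.45: the larger is 5.45, so B has heavier tails.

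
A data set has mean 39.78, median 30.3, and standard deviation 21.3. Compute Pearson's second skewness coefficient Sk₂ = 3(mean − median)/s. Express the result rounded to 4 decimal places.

Sk₂ = 3(39.78 − 30.3) / 21.3 = 3 × 9.4800 / 21.3
    = 28.4400 / 21.3 ≈ 1.3352

1.3352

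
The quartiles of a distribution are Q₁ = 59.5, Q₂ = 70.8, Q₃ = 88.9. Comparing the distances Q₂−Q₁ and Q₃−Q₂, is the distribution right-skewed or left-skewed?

Q₂ − Q₁ = 11.3;  Q₃ − Q₂ = 18.1
Q₃ − Q₂ > Q₂ − Q₁ ⇒ the upper half is more spread out ⇒ right-skewed.

right-skewed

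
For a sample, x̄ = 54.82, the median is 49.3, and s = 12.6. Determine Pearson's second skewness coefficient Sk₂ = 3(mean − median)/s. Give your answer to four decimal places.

Sk₂ = 3(54.82 − 49.3) / 12.6 = 3 × 5.5200 / 12.6
    = 16.5600 / 12.6 ≈ 1.3143

1.3143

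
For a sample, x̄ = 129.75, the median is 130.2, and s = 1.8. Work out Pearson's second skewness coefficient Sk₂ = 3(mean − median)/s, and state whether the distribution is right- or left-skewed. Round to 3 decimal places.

-0.750, left-skewed

Sk₂ = 3(129.75 − 130.2) / 1.8 = 3 × -0.4500 / 1.8
    = -1.3500 / 1.8 ≈ -0.750
Sk₂ < 0 ⇒ mean < median ⇒ left-skewed (negative skew).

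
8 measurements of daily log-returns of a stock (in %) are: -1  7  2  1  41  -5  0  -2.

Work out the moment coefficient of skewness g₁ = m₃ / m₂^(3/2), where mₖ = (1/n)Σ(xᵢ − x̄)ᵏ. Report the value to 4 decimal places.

x̄ = (-1 + 7 + 2 + 1 + 41 - 5 + 0 - 2) / 8 = 5.3750
deviations (xᵢ − x̄): -6.3750, 1.6250, -3.3750, -4.3750, 35.6250, -10.3750, -5.3750, -7.3750
Σ(xᵢ − x̄)² = 1533.8750 ⇒ m₂ = 1533.8750/8 = 191.73438
Σ(xᵢ − x̄)³ = 43162.9688 ⇒ m₃ = 43162.9688/8 = 5395.37109
m₂^(3/2) = 191.73438^(1.5) = 2654.91104
g₁ = m₃ / m₂^(3/2) = 5395.37109 / 2654.91104 ≈ 2.0322

2.0322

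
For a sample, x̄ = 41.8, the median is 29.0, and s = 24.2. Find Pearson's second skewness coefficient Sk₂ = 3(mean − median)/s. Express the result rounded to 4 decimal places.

1.5868

Sk₂ = 3(41.8 − 29.0) / 24.2 = 3 × 12.8000 / 24.2
    = 38.4000 / 24.2 ≈ 1.5868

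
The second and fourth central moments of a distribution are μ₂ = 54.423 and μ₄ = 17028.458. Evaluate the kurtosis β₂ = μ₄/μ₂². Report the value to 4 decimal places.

μ₂² = 54.423² = 2961.86293
μ₄/μ₂² = 17028.458 / 2961.86293 = 5.74924
β₂ ≈ 5.7492

5.7492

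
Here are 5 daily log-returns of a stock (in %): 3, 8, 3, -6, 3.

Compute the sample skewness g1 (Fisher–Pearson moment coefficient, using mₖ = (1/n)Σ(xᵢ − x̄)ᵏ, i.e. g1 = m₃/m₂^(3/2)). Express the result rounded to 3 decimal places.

x̄ = (3 + 8 + 3 - 6 + 3) / 5 = 2.2000
deviations (xᵢ − x̄): 0.8000, 5.8000, 0.8000, -8.2000, 0.8000
Σ(xᵢ − x̄)² = 102.8000 ⇒ m₂ = 102.8000/5 = 20.56000
Σ(xᵢ − x̄)³ = -354.7200 ⇒ m₃ = -354.7200/5 = -70.94400
m₂^(3/2) = 20.56000^(1.5) = 93.22549
g1 = m₃ / m₂^(3/2) = -70.94400 / 93.22549 ≈ -0.761

-0.761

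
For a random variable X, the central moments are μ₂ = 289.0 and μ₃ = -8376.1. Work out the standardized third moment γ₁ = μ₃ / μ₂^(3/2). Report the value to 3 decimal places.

σ = √μ₂ = √289.0 = 17.00000
σ³ = μ₂^(3/2) = 4913.00000
γ₁ = μ₃/σ³ = -8376.1 / 4913.00000 ≈ -1.705

-1.705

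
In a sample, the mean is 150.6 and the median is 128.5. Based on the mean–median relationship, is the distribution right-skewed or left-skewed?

mean − median = 150.6 − 128.5 = 22.1
mean > median ⇒ the longer tail is on the right ⇒ right-skewed (positively skewed).

right-skewed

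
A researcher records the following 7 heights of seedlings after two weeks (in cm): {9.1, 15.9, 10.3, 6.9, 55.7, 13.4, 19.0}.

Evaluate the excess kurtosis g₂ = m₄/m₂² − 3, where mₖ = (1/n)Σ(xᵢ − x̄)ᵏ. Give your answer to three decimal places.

x̄ = 18.6143
Σ(xᵢ − x̄)² = 1706.9286 ⇒ m₂ = 243.84694
Σ(xᵢ − x̄)⁴ = 1924185.0300 ⇒ m₄ = 274883.57571
m₂² = 59461.32955
g₂ = m₄/m₂² − 3 = 4.62290 − 3 ≈ 1.623

1.623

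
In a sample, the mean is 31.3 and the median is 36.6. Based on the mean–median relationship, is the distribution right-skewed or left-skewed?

left-skewed

mean − median = 31.3 − 36.6 = -5.3
mean < median ⇒ the longer tail is on the left ⇒ left-skewed (negatively skewed).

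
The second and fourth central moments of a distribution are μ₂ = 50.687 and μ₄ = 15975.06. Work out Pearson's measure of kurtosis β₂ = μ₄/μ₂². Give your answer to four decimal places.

6.2180

μ₂² = 50.687² = 2569.17197
μ₄/μ₂² = 15975.06 / 2569.17197 = 6.21798
β₂ ≈ 6.2180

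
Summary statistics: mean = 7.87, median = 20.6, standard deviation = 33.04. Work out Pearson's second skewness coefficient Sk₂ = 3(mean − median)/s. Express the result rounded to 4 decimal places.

-1.1559

Sk₂ = 3(7.87 − 20.6) / 33.04 = 3 × -12.7300 / 33.04
    = -38.1900 / 33.04 ≈ -1.1559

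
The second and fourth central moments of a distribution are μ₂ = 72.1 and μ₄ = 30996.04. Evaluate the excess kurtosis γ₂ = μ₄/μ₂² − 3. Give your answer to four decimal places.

μ₂² = 72.1² = 5198.41000
μ₄/μ₂² = 30996.04 / 5198.41000 = 5.96260
γ₂ = 5.96260 − 3 ≈ 2.9626

2.9626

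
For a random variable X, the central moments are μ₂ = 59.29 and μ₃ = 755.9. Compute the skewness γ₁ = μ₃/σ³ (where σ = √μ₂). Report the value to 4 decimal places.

1.6557

σ = √μ₂ = √59.29 = 7.70000
σ³ = μ₂^(3/2) = 456.53300
γ₁ = μ₃/σ³ = 755.9 / 456.53300 ≈ 1.6557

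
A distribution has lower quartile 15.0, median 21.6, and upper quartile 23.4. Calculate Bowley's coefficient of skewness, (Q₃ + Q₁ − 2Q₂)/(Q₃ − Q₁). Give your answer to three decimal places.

numerator: Q₃ + Q₁ − 2Q₂ = 23.4 + 15.0 − 2×21.6 = -4.8000
denominator: Q₃ − Q₁ = 23.4 − 15.0 = 8.4000
Bowley skewness = -4.8000 / 8.4000 ≈ -0.571

-0.571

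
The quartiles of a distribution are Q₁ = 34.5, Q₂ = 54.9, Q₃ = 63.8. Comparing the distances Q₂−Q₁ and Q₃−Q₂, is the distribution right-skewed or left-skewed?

Q₂ − Q₁ = 20.4;  Q₃ − Q₂ = 8.9
Q₂ − Q₁ > Q₃ − Q₂ ⇒ the lower half is more spread out ⇒ left-skewed.

left-skewed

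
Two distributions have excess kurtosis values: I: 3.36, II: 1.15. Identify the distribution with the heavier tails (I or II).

Higher excess kurtosis ⇒ heavier tails relative to the normal distribution.
3.36 vs 1.15: the larger is 3.36, so I has heavier tails.

I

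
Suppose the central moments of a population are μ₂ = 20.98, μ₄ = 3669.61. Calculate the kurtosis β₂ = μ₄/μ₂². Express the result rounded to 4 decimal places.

8.3370

μ₂² = 20.98² = 440.16040
μ₄/μ₂² = 3669.61 / 440.16040 = 8.33698
β₂ ≈ 8.3370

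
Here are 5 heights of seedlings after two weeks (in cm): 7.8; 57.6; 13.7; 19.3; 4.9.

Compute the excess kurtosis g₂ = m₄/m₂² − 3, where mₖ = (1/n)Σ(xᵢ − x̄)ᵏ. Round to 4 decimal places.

-0.0791

x̄ = 20.6600
Σ(xᵢ − x̄)² = 1828.6120 ⇒ m₂ = 365.72240
Σ(xᵢ − x̄)⁴ = 1953425.6724 ⇒ m₄ = 390685.13447
m₂² = 133752.87386
g₂ = m₄/m₂² − 3 = 2.92095 − 3 ≈ -0.0791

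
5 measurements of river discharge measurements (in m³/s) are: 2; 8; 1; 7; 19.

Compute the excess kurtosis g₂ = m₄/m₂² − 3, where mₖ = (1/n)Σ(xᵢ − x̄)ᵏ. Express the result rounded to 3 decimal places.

-0.550

x̄ = 7.4000
Σ(xᵢ − x̄)² = 205.2000 ⇒ m₂ = 41.04000
Σ(xᵢ − x̄)⁴ = 20634.5760 ⇒ m₄ = 4126.91520
m₂² = 1684.28160
g₂ = m₄/m₂² − 3 = 2.45025 − 3 ≈ -0.550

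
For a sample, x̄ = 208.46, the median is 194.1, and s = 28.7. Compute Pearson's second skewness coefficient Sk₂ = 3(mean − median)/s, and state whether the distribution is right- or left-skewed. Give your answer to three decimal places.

Sk₂ = 3(208.46 − 194.1) / 28.7 = 3 × 14.3600 / 28.7
    = 43.0800 / 28.7 ≈ 1.501
Sk₂ > 0 ⇒ mean > median ⇒ right-skewed (positive skew).

1.501, right-skewed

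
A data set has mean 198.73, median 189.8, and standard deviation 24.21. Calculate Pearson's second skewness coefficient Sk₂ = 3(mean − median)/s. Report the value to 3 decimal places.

Sk₂ = 3(198.73 − 189.8) / 24.21 = 3 × 8.9300 / 24.21
    = 26.7900 / 24.21 ≈ 1.107

1.107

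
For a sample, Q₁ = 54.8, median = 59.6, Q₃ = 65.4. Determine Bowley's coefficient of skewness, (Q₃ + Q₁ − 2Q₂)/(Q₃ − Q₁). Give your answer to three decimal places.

numerator: Q₃ + Q₁ − 2Q₂ = 65.4 + 54.8 − 2×59.6 = 1.0000
denominator: Q₃ − Q₁ = 65.4 − 54.8 = 10.6000
Bowley skewness = 1.0000 / 10.6000 ≈ 0.094

0.094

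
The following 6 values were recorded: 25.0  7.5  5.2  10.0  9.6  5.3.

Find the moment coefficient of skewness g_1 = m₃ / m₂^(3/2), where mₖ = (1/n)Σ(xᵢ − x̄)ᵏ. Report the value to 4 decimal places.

1.4933

x̄ = (25.0 + 7.5 + 5.2 + 10.0 + 9.6 + 5.3) / 6 = 10.4333
deviations (xᵢ − x̄): 14.5667, -2.9333, -5.2333, -0.4333, -0.8333, -5.1333
Σ(xᵢ − x̄)² = 275.4133 ⇒ m₂ = 275.4133/6 = 45.90222
Σ(xᵢ − x̄)³ = 2786.3704 ⇒ m₃ = 2786.3704/6 = 464.39507
m₂^(3/2) = 45.90222^(1.5) = 310.99297
g_1 = m₃ / m₂^(3/2) = 464.39507 / 310.99297 ≈ 1.4933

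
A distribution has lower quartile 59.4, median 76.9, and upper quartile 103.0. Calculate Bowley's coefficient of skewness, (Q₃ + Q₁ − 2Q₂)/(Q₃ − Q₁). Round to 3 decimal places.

0.197

numerator: Q₃ + Q₁ − 2Q₂ = 103.0 + 59.4 − 2×76.9 = 8.6000
denominator: Q₃ − Q₁ = 103.0 − 59.4 = 43.6000
Bowley skewness = 8.6000 / 43.6000 ≈ 0.197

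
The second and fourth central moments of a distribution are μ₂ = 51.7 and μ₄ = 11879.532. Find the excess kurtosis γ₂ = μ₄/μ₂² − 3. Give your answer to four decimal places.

μ₂² = 51.7² = 2672.89000
μ₄/μ₂² = 11879.532 / 2672.89000 = 4.44445
γ₂ = 4.44445 − 3 ≈ 1.4445

1.4445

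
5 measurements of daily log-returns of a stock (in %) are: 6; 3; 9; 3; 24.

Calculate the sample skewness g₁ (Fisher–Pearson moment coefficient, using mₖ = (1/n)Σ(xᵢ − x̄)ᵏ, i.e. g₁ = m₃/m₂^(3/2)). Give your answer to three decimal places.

x̄ = (6 + 3 + 9 + 3 + 24) / 5 = 9.0000
deviations (xᵢ − x̄): -3.0000, -6.0000, 0.0000, -6.0000, 15.0000
Σ(xᵢ − x̄)² = 306.0000 ⇒ m₂ = 306.0000/5 = 61.20000
Σ(xᵢ − x̄)³ = 2916.0000 ⇒ m₃ = 2916.0000/5 = 583.20000
m₂^(3/2) = 61.20000^(1.5) = 478.77022
g₁ = m₃ / m₂^(3/2) = 583.20000 / 478.77022 ≈ 1.218

1.218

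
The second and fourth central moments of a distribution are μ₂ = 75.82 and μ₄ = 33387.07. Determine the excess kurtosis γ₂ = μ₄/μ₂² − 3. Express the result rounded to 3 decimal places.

μ₂² = 75.82² = 5748.67240
μ₄/μ₂² = 33387.07 / 5748.67240 = 5.80779
γ₂ = 5.80779 − 3 ≈ 2.808

2.808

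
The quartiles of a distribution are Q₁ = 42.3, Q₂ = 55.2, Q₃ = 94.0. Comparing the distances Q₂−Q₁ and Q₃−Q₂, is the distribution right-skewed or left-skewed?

Q₂ − Q₁ = 12.9;  Q₃ − Q₂ = 38.8
Q₃ − Q₂ > Q₂ − Q₁ ⇒ the upper half is more spread out ⇒ right-skewed.

right-skewed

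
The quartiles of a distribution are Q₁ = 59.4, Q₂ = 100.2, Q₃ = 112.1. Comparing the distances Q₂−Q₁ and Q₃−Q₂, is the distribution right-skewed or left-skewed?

Q₂ − Q₁ = 40.8;  Q₃ − Q₂ = 11.9
Q₂ − Q₁ > Q₃ − Q₂ ⇒ the lower half is more spread out ⇒ left-skewed.

left-skewed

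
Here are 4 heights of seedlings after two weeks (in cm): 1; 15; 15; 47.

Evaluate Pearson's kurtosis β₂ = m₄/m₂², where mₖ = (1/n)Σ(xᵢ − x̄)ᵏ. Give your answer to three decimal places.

x̄ = 19.5000
Σ(xᵢ − x̄)² = 1139.0000 ⇒ m₂ = 284.75000
Σ(xᵢ − x̄)⁴ = 689869.2500 ⇒ m₄ = 172467.31250
m₂² = 81082.56250
β₂ = m₄/m₂² = 172467.31250 / 81082.56250 ≈ 2.127

2.127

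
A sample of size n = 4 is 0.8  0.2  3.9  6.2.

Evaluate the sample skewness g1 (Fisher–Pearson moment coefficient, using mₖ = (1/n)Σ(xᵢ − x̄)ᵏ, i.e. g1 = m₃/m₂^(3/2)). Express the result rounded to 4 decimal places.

x̄ = (0.8 + 0.2 + 3.9 + 6.2) / 4 = 2.7750
deviations (xᵢ − x̄): -1.9750, -2.5750, 1.1250, 3.4250
Σ(xᵢ − x̄)² = 23.5275 ⇒ m₂ = 23.5275/4 = 5.88188
Σ(xᵢ − x̄)³ = 16.8236 ⇒ m₃ = 16.8236/4 = 4.20591
m₂^(3/2) = 5.88188^(1.5) = 14.26506
g1 = m₃ / m₂^(3/2) = 4.20591 / 14.26506 ≈ 0.2948

0.2948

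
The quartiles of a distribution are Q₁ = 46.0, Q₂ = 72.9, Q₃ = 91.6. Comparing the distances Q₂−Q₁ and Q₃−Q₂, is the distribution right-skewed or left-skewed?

Q₂ − Q₁ = 26.9;  Q₃ − Q₂ = 18.7
Q₂ − Q₁ > Q₃ − Q₂ ⇒ the lower half is more spread out ⇒ left-skewed.

left-skewed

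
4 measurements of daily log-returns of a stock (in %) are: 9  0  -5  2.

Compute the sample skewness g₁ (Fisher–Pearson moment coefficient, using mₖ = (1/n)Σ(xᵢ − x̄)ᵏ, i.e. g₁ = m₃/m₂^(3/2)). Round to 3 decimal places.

0.284

x̄ = (9 + 0 - 5 + 2) / 4 = 1.5000
deviations (xᵢ − x̄): 7.5000, -1.5000, -6.5000, 0.5000
Σ(xᵢ − x̄)² = 101.0000 ⇒ m₂ = 101.0000/4 = 25.25000
Σ(xᵢ − x̄)³ = 144.0000 ⇒ m₃ = 144.0000/4 = 36.00000
m₂^(3/2) = 25.25000^(1.5) = 126.87968
g₁ = m₃ / m₂^(3/2) = 36.00000 / 126.87968 ≈ 0.284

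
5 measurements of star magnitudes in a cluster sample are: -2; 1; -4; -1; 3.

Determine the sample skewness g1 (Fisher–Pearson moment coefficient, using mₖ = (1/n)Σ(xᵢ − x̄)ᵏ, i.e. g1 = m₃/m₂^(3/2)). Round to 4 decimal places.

0.1224

x̄ = (-2 + 1 - 4 - 1 + 3) / 5 = -0.6000
deviations (xᵢ − x̄): -1.4000, 1.6000, -3.4000, -0.4000, 3.6000
Σ(xᵢ − x̄)² = 29.2000 ⇒ m₂ = 29.2000/5 = 5.84000
Σ(xᵢ − x̄)³ = 8.6400 ⇒ m₃ = 8.6400/5 = 1.72800
m₂^(3/2) = 5.84000^(1.5) = 14.11300
g1 = m₃ / m₂^(3/2) = 1.72800 / 14.11300 ≈ 0.1224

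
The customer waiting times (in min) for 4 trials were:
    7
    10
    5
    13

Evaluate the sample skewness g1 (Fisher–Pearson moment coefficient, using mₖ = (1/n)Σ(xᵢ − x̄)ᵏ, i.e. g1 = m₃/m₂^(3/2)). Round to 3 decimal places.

x̄ = (7 + 10 + 5 + 13) / 4 = 8.7500
deviations (xᵢ − x̄): -1.7500, 1.2500, -3.7500, 4.2500
Σ(xᵢ − x̄)² = 36.7500 ⇒ m₂ = 36.7500/4 = 9.18750
Σ(xᵢ − x̄)³ = 20.6250 ⇒ m₃ = 20.6250/4 = 5.15625
m₂^(3/2) = 9.18750^(1.5) = 27.84813
g1 = m₃ / m₂^(3/2) = 5.15625 / 27.84813 ≈ 0.185

0.185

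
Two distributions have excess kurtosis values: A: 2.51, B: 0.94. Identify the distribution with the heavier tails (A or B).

Higher excess kurtosis ⇒ heavier tails relative to the normal distribution.
2.51 vs 0.94: the larger is 2.51, so A has heavier tails.

A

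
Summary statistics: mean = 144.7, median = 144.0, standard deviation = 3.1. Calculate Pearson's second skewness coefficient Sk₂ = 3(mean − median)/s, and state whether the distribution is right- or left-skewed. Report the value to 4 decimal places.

Sk₂ = 3(144.7 − 144.0) / 3.1 = 3 × 0.7000 / 3.1
    = 2.1000 / 3.1 ≈ 0.6774
Sk₂ > 0 ⇒ mean > median ⇒ right-skewed (positive skew).

0.6774, right-skewed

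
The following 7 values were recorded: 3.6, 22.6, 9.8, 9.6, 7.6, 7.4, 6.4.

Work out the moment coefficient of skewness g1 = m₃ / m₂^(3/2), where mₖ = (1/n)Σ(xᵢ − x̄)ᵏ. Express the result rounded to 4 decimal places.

1.5368

x̄ = (3.6 + 22.6 + 9.8 + 9.6 + 7.6 + 7.4 + 6.4) / 7 = 9.5714
deviations (xᵢ − x̄): -5.9714, 13.0286, 0.2286, 0.0286, -1.9714, -2.1714, -3.1714
Σ(xᵢ − x̄)² = 224.1143 ⇒ m₂ = 224.1143/7 = 32.01633
Σ(xᵢ − x̄)³ = 1948.8020 ⇒ m₃ = 1948.8020/7 = 278.40028
m₂^(3/2) = 32.01633^(1.5) = 181.15789
g1 = m₃ / m₂^(3/2) = 278.40028 / 181.15789 ≈ 1.5368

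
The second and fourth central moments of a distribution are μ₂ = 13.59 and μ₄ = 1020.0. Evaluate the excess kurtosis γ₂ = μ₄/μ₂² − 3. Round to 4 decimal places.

2.5228

μ₂² = 13.59² = 184.68810
μ₄/μ₂² = 1020.0 / 184.68810 = 5.52282
γ₂ = 5.52282 − 3 ≈ 2.5228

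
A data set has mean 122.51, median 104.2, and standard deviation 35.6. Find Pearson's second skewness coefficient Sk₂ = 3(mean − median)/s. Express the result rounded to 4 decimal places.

Sk₂ = 3(122.51 − 104.2) / 35.6 = 3 × 18.3100 / 35.6
    = 54.9300 / 35.6 ≈ 1.5430

1.5430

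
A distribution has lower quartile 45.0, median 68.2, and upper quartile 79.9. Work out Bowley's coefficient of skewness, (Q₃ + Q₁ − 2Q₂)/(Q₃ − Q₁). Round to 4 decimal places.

-0.3295

numerator: Q₃ + Q₁ − 2Q₂ = 79.9 + 45.0 − 2×68.2 = -11.5000
denominator: Q₃ − Q₁ = 79.9 − 45.0 = 34.9000
Bowley skewness = -11.5000 / 34.9000 ≈ -0.3295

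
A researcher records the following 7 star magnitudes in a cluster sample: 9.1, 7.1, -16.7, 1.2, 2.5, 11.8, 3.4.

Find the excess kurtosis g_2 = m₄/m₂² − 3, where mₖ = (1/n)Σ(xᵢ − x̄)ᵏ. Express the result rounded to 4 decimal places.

0.8193

x̄ = 2.6286
Σ(xᵢ − x̄)² = 522.2343 ⇒ m₂ = 74.60490
Σ(xᵢ − x̄)⁴ = 148805.7327 ⇒ m₄ = 21257.96181
m₂² = 5565.89080
g_2 = m₄/m₂² − 3 = 3.81933 − 3 ≈ 0.8193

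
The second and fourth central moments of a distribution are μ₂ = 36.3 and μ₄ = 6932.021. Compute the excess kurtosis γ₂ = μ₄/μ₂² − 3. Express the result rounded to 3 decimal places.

2.261

μ₂² = 36.3² = 1317.69000
μ₄/μ₂² = 6932.021 / 1317.69000 = 5.26074
γ₂ = 5.26074 − 3 ≈ 2.261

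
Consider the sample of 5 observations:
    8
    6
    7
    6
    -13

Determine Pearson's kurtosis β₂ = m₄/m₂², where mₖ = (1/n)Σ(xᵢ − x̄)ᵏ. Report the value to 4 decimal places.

3.2075

x̄ = 2.8000
Σ(xᵢ − x̄)² = 314.8000 ⇒ m₂ = 62.96000
Σ(xᵢ − x̄)⁴ = 63572.1760 ⇒ m₄ = 12714.43520
m₂² = 3963.96160
β₂ = m₄/m₂² = 12714.43520 / 3963.96160 ≈ 3.2075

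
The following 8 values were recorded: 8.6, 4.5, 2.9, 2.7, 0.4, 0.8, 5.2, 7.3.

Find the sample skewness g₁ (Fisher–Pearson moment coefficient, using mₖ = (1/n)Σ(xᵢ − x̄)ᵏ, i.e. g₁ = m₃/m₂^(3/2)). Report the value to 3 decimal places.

0.264

x̄ = (8.6 + 4.5 + 2.9 + 2.7 + 0.4 + 0.8 + 5.2 + 7.3) / 8 = 4.0500
deviations (xᵢ − x̄): 4.5500, 0.4500, -1.1500, -1.3500, -3.6500, -3.2500, 1.1500, 3.2500
Σ(xᵢ − x̄)² = 59.8200 ⇒ m₂ = 59.8200/8 = 7.47750
Σ(xᵢ − x̄)³ = 43.2000 ⇒ m₃ = 43.2000/8 = 5.40000
m₂^(3/2) = 7.47750^(1.5) = 20.44724
g₁ = m₃ / m₂^(3/2) = 5.40000 / 20.44724 ≈ 0.264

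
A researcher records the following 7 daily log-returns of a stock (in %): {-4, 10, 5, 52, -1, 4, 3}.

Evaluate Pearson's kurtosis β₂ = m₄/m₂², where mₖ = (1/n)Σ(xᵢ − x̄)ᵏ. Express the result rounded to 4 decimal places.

x̄ = 9.8571
Σ(xᵢ − x̄)² = 2190.8571 ⇒ m₂ = 312.97959
Σ(xᵢ − x̄)⁴ = 3208959.8484 ⇒ m₄ = 458422.83549
m₂² = 97956.22491
β₂ = m₄/m₂² = 458422.83549 / 97956.22491 ≈ 4.6799

4.6799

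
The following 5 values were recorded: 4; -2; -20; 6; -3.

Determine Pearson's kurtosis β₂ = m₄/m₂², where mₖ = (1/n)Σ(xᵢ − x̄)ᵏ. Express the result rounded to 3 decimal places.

2.621

x̄ = -3.0000
Σ(xᵢ − x̄)² = 420.0000 ⇒ m₂ = 84.00000
Σ(xᵢ − x̄)⁴ = 92484.0000 ⇒ m₄ = 18496.80000
m₂² = 7056.00000
β₂ = m₄/m₂² = 18496.80000 / 7056.00000 ≈ 2.621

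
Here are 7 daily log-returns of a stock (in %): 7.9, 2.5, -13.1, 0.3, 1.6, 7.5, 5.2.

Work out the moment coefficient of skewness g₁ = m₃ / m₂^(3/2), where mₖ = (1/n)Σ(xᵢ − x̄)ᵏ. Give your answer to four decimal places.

x̄ = (7.9 + 2.5 - 13.1 + 0.3 + 1.6 + 7.5 + 5.2) / 7 = 1.7000
deviations (xᵢ − x̄): 6.2000, 0.8000, -14.8000, -1.4000, -0.1000, 5.8000, 3.5000
Σ(xᵢ − x̄)² = 305.9800 ⇒ m₂ = 305.9800/7 = 43.71143
Σ(xᵢ − x̄)³ = -2767.7100 ⇒ m₃ = -2767.7100/7 = -395.38714
m₂^(3/2) = 43.71143^(1.5) = 288.99644
g₁ = m₃ / m₂^(3/2) = -395.38714 / 288.99644 ≈ -1.3681

-1.3681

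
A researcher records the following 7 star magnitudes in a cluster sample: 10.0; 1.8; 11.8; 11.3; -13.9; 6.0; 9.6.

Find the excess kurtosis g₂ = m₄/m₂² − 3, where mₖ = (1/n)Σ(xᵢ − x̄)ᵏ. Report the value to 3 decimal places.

x̄ = 5.2286
Σ(xᵢ − x̄)² = 500.1743 ⇒ m₂ = 71.45347
Σ(xᵢ − x̄)⁴ = 138130.1278 ⇒ m₄ = 19732.87539
m₂² = 5105.59829
g₂ = m₄/m₂² − 3 = 3.86495 − 3 ≈ 0.865

0.865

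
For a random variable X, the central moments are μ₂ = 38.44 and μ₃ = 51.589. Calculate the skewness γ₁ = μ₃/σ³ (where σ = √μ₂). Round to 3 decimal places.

0.216

σ = √μ₂ = √38.44 = 6.20000
σ³ = μ₂^(3/2) = 238.32800
γ₁ = μ₃/σ³ = 51.589 / 238.32800 ≈ 0.216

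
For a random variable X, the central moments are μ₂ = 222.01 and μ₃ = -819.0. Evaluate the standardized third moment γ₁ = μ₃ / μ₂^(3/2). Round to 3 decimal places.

-0.248

σ = √μ₂ = √222.01 = 14.90000
σ³ = μ₂^(3/2) = 3307.94900
γ₁ = μ₃/σ³ = -819.0 / 3307.94900 ≈ -0.248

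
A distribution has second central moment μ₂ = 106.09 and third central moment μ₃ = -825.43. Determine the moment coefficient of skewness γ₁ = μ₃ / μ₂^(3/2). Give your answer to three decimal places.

σ = √μ₂ = √106.09 = 10.30000
σ³ = μ₂^(3/2) = 1092.72700
γ₁ = μ₃/σ³ = -825.43 / 1092.72700 ≈ -0.755

-0.755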